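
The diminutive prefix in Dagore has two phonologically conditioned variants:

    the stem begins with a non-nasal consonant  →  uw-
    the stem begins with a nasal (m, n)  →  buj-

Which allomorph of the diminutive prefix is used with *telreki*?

*telreki*: first consonant = /t/, non-nasal → uw-.

uw-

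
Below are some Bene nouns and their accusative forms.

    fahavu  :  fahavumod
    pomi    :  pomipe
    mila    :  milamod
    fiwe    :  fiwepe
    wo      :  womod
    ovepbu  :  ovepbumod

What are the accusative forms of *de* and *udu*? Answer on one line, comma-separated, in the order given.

depe, udumod

The alternation tracks the last vowel of the stem — -pe when the last vowel of the stem is a front vowel (*pomi*, *fiwe*); -mod when the last vowel of the stem is a back vowel (*fahavu*, *mila*, *wo*, *ovepbu*).
The last vowel of *de* is /e/, which is a front vowel, so the suffix is -pe, giving *depe*.
*udu*: last vowel = /u/, a back vowel → -mod → *udumod*.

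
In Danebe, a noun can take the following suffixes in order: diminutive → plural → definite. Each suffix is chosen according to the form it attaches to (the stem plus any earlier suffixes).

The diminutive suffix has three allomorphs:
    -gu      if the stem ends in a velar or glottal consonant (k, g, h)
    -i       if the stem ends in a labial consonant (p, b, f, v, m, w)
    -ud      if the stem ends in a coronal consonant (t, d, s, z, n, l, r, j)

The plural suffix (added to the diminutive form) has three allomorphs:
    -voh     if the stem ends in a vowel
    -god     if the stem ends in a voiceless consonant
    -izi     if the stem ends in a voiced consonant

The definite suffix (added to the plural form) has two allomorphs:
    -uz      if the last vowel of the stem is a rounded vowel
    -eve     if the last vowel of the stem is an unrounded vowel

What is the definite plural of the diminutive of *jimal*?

jimaludizieve

Since the final consonant of *jimal* is /l/ (coronal), it takes -ud, giving *jimalud*.
Since the final sound of the diminutive form *jimalud* is /d/ (a voiced consonant), it takes -izi, giving *jimaludizi*.
The plural form *jimaludizi* — last vowel /i/ (an unrounded vowel) → -eve → *jimaludizieve*.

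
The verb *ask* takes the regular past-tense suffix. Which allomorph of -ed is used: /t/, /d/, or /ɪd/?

/t/

The stem *ask* ends in a voiceless consonant other than /t/.
The -ed suffix is realized as /ɪd/ after /t, d/; as /t/ after other voiceless consonants; and as /d/ after other voiced sounds.
So -ed on *ask* is pronounced /t/.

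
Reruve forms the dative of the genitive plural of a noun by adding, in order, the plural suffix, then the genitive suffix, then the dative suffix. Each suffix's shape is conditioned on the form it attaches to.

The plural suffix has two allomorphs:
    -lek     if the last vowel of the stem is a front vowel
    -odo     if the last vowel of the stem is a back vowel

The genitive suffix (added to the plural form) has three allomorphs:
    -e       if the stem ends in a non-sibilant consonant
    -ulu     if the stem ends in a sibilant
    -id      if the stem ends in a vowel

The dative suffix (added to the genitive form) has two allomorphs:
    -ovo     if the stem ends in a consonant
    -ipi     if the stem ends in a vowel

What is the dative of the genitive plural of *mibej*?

Since the last vowel of *mibej* is /e/ (a front vowel), it takes -lek, giving *mibejlek*.
The plural form *mibejlek*: final sound = /k/, a non-sibilant consonant → -e → *mibejleke*.
Since the final sound of the genitive form *mibejleke* is /e/ (a vowel), it takes -ipi, giving *mibejlekeipi*.

mibejlekeipi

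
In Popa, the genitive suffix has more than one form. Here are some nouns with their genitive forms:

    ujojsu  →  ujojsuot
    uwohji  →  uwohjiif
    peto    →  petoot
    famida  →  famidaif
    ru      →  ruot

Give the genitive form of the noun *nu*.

nuot

The pattern is rounding harmony: -ot when the last vowel of the stem is a rounded vowel (*ujojsu*, *peto*, *ru*); -if when the last vowel of the stem is an unrounded vowel (*uwohji*, *famida*).
The last vowel of *nu* is /u/, which is a rounded vowel, so the suffix is -ot, giving *nuot*.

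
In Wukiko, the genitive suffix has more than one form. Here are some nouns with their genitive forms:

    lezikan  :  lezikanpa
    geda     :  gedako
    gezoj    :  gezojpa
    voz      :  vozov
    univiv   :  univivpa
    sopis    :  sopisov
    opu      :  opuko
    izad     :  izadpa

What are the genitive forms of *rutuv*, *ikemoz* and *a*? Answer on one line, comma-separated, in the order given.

rutuvpa, ikemozov, ako

The pattern is sibilance of the final sound: -ov when the stem ends in a sibilant (*voz*, *sopis*); -pa when the stem ends in a non-sibilant consonant (*lezikan*, *gezoj*, *univiv*, *izad*); -ko when the stem ends in a vowel (*geda*, *opu*).
Since the final sound of *rutuv* is /v/ (a non-sibilant consonant), it takes -pa, giving *rutuvpa*.
Since the final sound of *ikemoz* is /z/ (a sibilant), it takes -ov, giving *ikemozov*.
The final sound of *a* is /a/, which is a vowel, so the suffix is -ko, giving *ako*.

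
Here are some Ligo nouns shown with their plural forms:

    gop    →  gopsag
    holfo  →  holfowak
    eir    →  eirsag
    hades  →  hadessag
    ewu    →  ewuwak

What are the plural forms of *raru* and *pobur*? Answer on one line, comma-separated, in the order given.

Looking at the final sound of each stem: -sag when the stem ends in a consonant (*gop*, *eir*, *hades*); -wak when the stem ends in a vowel (*holfo*, *ewu*).
*raru* — final sound /u/ (a vowel) → -wak → *raruwak*.
*pobur*: final sound = /r/, a consonant → -sag → *pobursag*.

raruwak, pobursag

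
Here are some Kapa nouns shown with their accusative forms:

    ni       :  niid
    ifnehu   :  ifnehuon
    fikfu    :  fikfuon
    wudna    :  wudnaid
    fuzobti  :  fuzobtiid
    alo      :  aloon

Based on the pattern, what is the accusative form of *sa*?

said

Looking at the last vowel of each stem: -on when the last vowel of the stem is a rounded vowel (*ifnehu*, *fikfu*, *alo*); -id when the last vowel of the stem is an unrounded vowel (*ni*, *wudna*, *fuzobti*).
Since the last vowel of *sa* is /a/ (an unrounded vowel), it takes -id, giving *said*.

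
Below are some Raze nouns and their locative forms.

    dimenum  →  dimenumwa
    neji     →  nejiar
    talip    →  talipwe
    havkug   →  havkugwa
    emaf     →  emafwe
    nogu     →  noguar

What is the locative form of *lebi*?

lebiar

The suffix is conditioned by the final sound: -we when the stem ends in a voiceless consonant (*talip*, *emaf*); -wa when the stem ends in a voiced consonant (*dimenum*, *havkug*); -ar when the stem ends in a vowel (*neji*, *nogu*).
*lebi*: final sound = /i/, a vowel → -ar → *lebiar*.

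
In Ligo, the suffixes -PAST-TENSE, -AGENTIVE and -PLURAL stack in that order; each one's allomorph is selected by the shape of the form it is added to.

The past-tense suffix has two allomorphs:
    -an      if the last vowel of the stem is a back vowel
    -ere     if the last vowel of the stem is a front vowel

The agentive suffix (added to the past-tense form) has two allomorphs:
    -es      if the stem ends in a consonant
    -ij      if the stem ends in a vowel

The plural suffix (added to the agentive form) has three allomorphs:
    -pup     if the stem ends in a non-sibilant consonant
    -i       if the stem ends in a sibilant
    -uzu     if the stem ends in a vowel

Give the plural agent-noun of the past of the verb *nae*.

naeereijpup

*nae*: last vowel = /e/, a front vowel → -ere → *naeere*.
The past-tense form *naeere*: final sound = /e/, a vowel → -ij → *naeereij*.
Since the final sound of the agentive form *naeereij* is /j/ (a non-sibilant consonant), it takes -pup, giving *naeereijpup*.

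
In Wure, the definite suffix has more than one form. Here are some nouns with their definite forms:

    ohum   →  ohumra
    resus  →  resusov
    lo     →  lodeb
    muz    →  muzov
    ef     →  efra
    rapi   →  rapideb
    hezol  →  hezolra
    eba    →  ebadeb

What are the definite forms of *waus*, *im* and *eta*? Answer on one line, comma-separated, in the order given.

wausov, imra, etadeb

The suffix is conditioned by the final sound: -ov when the stem ends in a sibilant (*resus*, *muz*); -ra when the stem ends in a non-sibilant consonant (*ohum*, *ef*, *hezol*); -deb when the stem ends in a vowel (*lo*, *rapi*, *eba*).
Since the final sound of *waus* is /s/ (a sibilant), it takes -ov, giving *wausov*.
Since the final sound of *im* is /m/ (a non-sibilant consonant), it takes -ra, giving *imra*.
Since the final sound of *eta* is /a/ (a vowel), it takes -deb, giving *etadeb*.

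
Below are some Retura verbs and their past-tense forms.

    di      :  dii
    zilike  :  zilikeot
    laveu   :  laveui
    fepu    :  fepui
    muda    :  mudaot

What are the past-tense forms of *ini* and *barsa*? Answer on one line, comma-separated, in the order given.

inii, barsaot

The suffix is conditioned by the last vowel: -i when the last vowel of the stem is a high vowel (*di*, *laveu*, *fepu*); -ot when the last vowel of the stem is a non-high vowel (*zilike*, *muda*).
The last vowel of *ini* is /i/, which is a high vowel, so the suffix is -i, giving *inii*.
*barsa*: last vowel = /a/, a non-high vowel → -ot → *barsaot*.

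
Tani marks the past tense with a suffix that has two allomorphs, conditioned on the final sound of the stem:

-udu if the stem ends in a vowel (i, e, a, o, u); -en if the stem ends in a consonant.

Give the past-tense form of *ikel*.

Since the final sound of *ikel* is /l/ (a consonant), it takes -en, giving *ikelen*.

ikelen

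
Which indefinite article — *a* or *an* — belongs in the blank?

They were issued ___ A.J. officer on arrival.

The indefinite article is chosen by the initial *sound* of the following word, not its spelling.
The initialism *A.J.* is read letter by letter; the first letter, A, is pronounced /eɪ/, which begins with a vowel sound.
So the article is *an*: They were issued an A.J. officer on arrival.

an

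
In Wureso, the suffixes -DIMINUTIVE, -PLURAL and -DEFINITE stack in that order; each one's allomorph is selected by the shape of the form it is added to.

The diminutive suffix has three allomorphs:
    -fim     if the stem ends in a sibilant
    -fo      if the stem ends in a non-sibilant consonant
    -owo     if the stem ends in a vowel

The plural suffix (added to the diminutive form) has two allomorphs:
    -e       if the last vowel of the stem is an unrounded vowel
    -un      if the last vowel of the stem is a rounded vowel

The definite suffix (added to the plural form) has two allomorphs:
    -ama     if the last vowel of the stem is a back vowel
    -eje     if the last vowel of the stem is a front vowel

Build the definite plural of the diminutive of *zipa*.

*zipa* — final sound /a/ (a vowel) → -owo → *zipaowo*.
Since the last vowel of the diminutive form *zipaowo* is /o/ (a rounded vowel), it takes -un, giving *zipaowoun*.
The last vowel of the plural form *zipaowoun* is /u/, which is a back vowel, so the definite suffix is -ama, giving *zipaowounama*.

zipaowounama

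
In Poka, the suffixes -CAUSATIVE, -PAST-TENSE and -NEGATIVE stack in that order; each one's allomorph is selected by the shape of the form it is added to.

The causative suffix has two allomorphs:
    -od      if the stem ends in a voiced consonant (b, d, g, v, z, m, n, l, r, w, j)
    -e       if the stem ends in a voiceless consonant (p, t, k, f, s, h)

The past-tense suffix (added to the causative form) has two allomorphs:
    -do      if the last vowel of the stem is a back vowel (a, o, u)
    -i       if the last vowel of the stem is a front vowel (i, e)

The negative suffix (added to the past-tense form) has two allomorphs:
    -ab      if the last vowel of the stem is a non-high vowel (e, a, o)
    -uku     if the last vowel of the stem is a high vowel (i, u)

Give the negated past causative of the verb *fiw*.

*fiw*: final consonant = /w/, voiced → -od → *fiwod*.
Since the last vowel of the causative form *fiwod* is /o/ (a back vowel), it takes -do, giving *fiwoddo*.
The last vowel of the past-tense form *fiwoddo* is /o/, which is a non-high vowel, so the negative suffix is -ab, giving *fiwoddoab*.

fiwoddoab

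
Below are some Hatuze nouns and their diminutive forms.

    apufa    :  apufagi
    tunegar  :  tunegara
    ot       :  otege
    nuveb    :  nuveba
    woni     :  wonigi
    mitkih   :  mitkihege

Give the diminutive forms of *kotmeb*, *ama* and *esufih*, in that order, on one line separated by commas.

The suffix is conditioned by the final sound: -ege when the stem ends in a voiceless consonant (*ot*, *mitkih*); -a when the stem ends in a voiced consonant (*tunegar*, *nuveb*); -gi when the stem ends in a vowel (*apufa*, *woni*).
*kotmeb* — final sound /b/ (a voiced consonant) → -a → *kotmeba*.
The final sound of *ama* is /a/, which is a vowel, so the suffix is -gi, giving *amagi*.
The final sound of *esufih* is /h/, which is a voiceless consonant, so the suffix is -ege, giving *esufihege*.

kotmeba, amagi, esufihege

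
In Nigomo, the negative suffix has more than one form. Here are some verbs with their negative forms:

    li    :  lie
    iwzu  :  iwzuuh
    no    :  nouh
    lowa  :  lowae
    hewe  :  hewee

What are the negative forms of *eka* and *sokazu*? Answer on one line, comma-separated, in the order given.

Looking at the last vowel of each stem: -uh when the last vowel of the stem is a rounded vowel (*iwzu*, *no*); -e when the last vowel of the stem is an unrounded vowel (*li*, *lowa*, *hewe*).
*eka* — last vowel /a/ (an unrounded vowel) → -e → *ekae*.
Since the last vowel of *sokazu* is /u/ (a rounded vowel), it takes -uh, giving *sokazuuh*.

ekae, sokazuuh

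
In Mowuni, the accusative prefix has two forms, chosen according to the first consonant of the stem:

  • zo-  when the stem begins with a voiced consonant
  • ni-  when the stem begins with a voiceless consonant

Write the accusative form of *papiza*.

nipapiza

The first consonant of *papiza* is /p/, which is voiceless, so the prefix is ni-, giving *nipapiza*.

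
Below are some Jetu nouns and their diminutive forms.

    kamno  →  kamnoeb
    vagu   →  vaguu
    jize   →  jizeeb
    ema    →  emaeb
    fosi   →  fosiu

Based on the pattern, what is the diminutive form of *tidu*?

tiduu

Looking at the last vowel of each stem: -u when the last vowel of the stem is a high vowel (*vagu*, *fosi*); -eb when the last vowel of the stem is a non-high vowel (*kamno*, *jize*, *ema*).
Since the last vowel of *tidu* is /u/ (a high vowel), it takes -u, giving *tiduu*.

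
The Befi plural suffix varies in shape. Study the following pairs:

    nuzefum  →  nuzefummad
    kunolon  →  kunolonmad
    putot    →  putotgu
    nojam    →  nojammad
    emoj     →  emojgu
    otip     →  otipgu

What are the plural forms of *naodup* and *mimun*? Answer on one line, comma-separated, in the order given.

The suffix is conditioned by the final consonant: -mad when the stem ends in a nasal (*nuzefum*, *kunolon*, *nojam*); -gu when the stem ends in a non-nasal consonant (*putot*, *emoj*, *otip*).
Since the final consonant of *naodup* is /p/ (non-nasal), it takes -gu, giving *naodupgu*.
Since the final consonant of *mimun* is /n/ (a nasal), it takes -mad, giving *mimunmad*.

naodupgu, mimunmad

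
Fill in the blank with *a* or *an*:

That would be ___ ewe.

The indefinite article is chosen by the initial *sound* of the following word, not its spelling.
*ewe* begins with the sound /juː/ (pronounced /juː/) — a consonant sound.
So the article is *a*: That would be a ewe.

a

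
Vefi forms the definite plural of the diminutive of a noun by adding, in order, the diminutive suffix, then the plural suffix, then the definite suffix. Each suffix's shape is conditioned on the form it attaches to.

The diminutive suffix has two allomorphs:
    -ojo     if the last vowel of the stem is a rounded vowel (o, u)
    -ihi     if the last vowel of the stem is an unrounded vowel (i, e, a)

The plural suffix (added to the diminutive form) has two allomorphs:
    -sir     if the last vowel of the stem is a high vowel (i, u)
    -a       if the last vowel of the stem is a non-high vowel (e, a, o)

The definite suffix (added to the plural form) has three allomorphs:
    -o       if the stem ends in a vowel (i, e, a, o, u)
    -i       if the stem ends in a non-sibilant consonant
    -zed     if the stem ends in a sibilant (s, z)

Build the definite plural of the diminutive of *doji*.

The last vowel of *doji* is /i/, which is an unrounded vowel, so the diminutive suffix is -ihi, giving *dojiihi*.
The last vowel of the diminutive form *dojiihi* is /i/, which is a high vowel, so the plural suffix is -sir, giving *dojiihisir*.
The plural form *dojiihisir* — final sound /r/ (a non-sibilant consonant) → -i → *dojiihisiri*.

dojiihisiri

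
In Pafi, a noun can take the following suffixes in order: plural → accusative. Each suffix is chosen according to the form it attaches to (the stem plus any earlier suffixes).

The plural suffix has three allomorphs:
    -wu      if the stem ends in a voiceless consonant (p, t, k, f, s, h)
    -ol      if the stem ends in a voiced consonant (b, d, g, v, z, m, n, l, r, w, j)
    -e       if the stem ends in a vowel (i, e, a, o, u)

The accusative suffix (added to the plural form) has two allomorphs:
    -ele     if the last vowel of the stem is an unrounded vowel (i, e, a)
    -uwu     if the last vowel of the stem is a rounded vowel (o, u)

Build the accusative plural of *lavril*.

The final sound of *lavril* is /l/, which is a voiced consonant, so the plural suffix is -ol, giving *lavrilol*.
The last vowel of the plural form *lavrilol* is /o/, which is a rounded vowel, so the accusative suffix is -uwu, giving *lavriloluwu*.

lavriloluwu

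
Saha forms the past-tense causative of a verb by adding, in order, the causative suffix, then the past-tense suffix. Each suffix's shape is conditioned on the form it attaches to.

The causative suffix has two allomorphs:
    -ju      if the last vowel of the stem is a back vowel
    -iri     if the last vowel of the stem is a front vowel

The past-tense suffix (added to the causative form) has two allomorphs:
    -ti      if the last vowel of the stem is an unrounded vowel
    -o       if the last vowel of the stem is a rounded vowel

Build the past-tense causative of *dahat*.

*dahat*: last vowel = /a/, a back vowel → -ju → *dahatju*.
The last vowel of the causative form *dahatju* is /u/, which is a rounded vowel, so the past-tense suffix is -o, giving *dahatjuo*.

dahatjuo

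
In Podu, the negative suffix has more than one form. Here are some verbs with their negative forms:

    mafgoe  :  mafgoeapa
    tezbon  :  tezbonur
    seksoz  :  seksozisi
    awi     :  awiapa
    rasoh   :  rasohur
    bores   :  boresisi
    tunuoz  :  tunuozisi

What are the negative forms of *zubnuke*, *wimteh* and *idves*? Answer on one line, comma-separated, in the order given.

zubnukeapa, wimtehur, idvesisi

The alternation tracks the final sound of the stem — -isi when the stem ends in a sibilant (*seksoz*, *bores*, *tunuoz*); -ur when the stem ends in a non-sibilant consonant (*tezbon*, *rasoh*); -apa when the stem ends in a vowel (*mafgoe*, *awi*).
*zubnuke* — final sound /e/ (a vowel) → -apa → *zubnukeapa*.
*wimteh*: final sound = /h/, a non-sibilant consonant → -ur → *wimtehur*.
Since the final sound of *idves* is /s/ (a sibilant), it takes -isi, giving *idvesisi*.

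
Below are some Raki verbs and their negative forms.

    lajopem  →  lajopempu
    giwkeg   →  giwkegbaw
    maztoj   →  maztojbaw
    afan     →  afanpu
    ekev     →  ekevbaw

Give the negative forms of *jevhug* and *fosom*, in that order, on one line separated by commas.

The pattern is nasality of the final consonant: -pu when the stem ends in a nasal (*lajopem*, *afan*); -baw when the stem ends in a non-nasal consonant (*giwkeg*, *maztoj*, *ekev*).
*jevhug* — final consonant /g/ (non-nasal) → -baw → *jevhugbaw*.
*fosom* — final consonant /m/ (a nasal) → -pu → *fosompu*.

jevhugbaw, fosompu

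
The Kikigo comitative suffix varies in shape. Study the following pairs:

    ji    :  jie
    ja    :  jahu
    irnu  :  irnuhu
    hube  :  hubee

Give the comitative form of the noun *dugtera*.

The alternation tracks the last vowel of the stem — -e when the last vowel of the stem is a front vowel (*ji*, *hube*); -hu when the last vowel of the stem is a back vowel (*ja*, *irnu*).
The last vowel of *dugtera* is /a/, which is a back vowel, so the suffix is -hu, giving *dugterahu*.

dugterahu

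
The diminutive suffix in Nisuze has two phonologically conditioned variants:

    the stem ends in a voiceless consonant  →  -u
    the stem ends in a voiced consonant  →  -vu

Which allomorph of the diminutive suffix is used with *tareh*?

-u

Since the final consonant of *tareh* is /h/ (voiceless), it takes -u.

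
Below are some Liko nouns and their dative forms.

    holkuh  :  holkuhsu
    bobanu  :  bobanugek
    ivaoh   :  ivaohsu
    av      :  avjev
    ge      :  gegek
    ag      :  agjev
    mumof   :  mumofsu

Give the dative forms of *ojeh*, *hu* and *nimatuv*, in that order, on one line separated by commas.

The suffix is conditioned by the final sound: -su when the stem ends in a voiceless consonant (*holkuh*, *ivaoh*, *mumof*); -jev when the stem ends in a voiced consonant (*av*, *ag*); -gek when the stem ends in a vowel (*bobanu*, *ge*).
The final sound of *ojeh* is /h/, which is a voiceless consonant, so the suffix is -su, giving *ojehsu*.
The final sound of *hu* is /u/, which is a vowel, so the suffix is -gek, giving *hugek*.
*nimatuv*: final sound = /v/, a voiced consonant → -jev → *nimatuvjev*.

ojehsu, hugek, nimatuvjev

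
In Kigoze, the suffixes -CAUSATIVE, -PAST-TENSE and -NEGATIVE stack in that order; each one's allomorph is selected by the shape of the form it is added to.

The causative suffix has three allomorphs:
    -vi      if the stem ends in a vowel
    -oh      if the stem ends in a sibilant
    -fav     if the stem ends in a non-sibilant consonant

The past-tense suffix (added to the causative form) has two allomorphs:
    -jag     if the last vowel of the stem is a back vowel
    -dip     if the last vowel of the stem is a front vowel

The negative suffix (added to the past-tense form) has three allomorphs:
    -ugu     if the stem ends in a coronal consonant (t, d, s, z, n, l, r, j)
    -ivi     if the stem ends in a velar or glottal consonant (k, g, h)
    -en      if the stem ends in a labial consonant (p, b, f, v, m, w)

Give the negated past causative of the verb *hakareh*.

Since the final sound of *hakareh* is /h/ (a non-sibilant consonant), it takes -fav, giving *hakarehfav*.
The causative form *hakarehfav* — last vowel /a/ (a back vowel) → -jag → *hakarehfavjag*.
The final consonant of the past-tense form *hakarehfavjag* is /g/, which is velar/glottal, so the negative suffix is -ivi, giving *hakarehfavjagivi*.

hakarehfavjagivi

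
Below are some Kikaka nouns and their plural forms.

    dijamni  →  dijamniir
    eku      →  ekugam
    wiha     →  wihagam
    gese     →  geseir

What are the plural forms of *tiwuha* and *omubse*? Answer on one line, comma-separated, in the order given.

tiwuhagam, omubseir

The alternation tracks the last vowel of the stem — -ir when the last vowel of the stem is a front vowel (*dijamni*, *gese*); -gam when the last vowel of the stem is a back vowel (*eku*, *wiha*).
*tiwuha* — last vowel /a/ (a back vowel) → -gam → *tiwuhagam*.
*omubse*: last vowel = /e/, a front vowel → -ir → *omubseir*.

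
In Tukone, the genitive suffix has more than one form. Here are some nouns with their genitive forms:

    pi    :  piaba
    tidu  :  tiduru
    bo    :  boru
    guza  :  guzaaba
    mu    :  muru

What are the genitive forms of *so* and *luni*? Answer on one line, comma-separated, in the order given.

The pattern is rounding harmony: -ru when the last vowel of the stem is a rounded vowel (*tidu*, *bo*, *mu*); -aba when the last vowel of the stem is an unrounded vowel (*pi*, *guza*).
Since the last vowel of *so* is /o/ (a rounded vowel), it takes -ru, giving *soru*.
Since the last vowel of *luni* is /i/ (an unrounded vowel), it takes -aba, giving *luniaba*.

soru, luniaba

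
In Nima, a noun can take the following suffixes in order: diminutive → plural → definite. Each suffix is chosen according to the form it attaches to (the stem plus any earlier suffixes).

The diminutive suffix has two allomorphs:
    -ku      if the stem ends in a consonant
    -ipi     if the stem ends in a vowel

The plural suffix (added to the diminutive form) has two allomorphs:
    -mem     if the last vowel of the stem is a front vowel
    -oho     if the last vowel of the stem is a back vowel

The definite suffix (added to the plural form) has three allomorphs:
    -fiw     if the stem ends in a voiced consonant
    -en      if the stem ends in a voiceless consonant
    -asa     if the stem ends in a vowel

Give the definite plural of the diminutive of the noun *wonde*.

wondeipimemfiw

*wonde*: final sound = /e/, a vowel → -ipi → *wondeipi*.
The diminutive form *wondeipi* — last vowel /i/ (a front vowel) → -mem → *wondeipimem*.
The plural form *wondeipimem* — final sound /m/ (a voiced consonant) → -fiw → *wondeipimemfiw*.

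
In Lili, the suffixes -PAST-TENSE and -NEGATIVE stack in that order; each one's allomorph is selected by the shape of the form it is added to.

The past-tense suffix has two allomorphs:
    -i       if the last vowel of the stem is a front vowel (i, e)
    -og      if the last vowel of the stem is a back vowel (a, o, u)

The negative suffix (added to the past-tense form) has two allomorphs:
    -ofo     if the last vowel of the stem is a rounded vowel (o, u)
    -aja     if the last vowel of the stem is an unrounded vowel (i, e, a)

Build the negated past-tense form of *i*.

Since the last vowel of *i* is /i/ (a front vowel), it takes -i, giving *ii*.
The past-tense form *ii* — last vowel /i/ (an unrounded vowel) → -aja → *iiaja*.

iiaja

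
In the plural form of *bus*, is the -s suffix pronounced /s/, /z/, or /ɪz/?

/ɪz/

The stem *bus* ends in a sibilant (/s, z, ʃ, ʒ, tʃ, dʒ/).
The plural suffix surfaces as /ɪz/ after sibilants, /s/ after other voiceless consonants, and /z/ after other voiced sounds.
So the plural -s on *bus* is pronounced /ɪz/.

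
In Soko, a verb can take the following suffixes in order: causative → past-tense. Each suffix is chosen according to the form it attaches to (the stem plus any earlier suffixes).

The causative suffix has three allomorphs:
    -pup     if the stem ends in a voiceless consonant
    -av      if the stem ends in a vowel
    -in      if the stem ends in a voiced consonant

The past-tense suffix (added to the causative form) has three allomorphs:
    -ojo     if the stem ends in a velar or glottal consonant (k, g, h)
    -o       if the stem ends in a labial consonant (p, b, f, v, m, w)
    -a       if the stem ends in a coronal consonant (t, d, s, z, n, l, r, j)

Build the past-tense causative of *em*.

*em*: final sound = /m/, a voiced consonant → -in → *emin*.
Since the final consonant of the causative form *emin* is /n/ (coronal), it takes -a, giving *emina*.

emina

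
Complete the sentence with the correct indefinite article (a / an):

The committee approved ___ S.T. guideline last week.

an

The indefinite article is chosen by the initial *sound* of the following word, not its spelling.
The initialism *S.T.* is read letter by letter; the first letter, S, is pronounced /ɛs/, which begins with a vowel sound.
So the article is *an*: The committee approved an S.T. guideline last week.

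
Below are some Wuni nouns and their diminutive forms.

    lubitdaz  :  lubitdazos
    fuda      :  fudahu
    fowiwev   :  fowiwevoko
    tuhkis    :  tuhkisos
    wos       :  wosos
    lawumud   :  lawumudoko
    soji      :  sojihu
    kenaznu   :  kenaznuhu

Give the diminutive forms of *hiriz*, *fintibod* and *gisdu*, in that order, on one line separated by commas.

The alternation tracks the final sound of the stem — -os when the stem ends in a sibilant (*lubitdaz*, *tuhkis*, *wos*); -oko when the stem ends in a non-sibilant consonant (*fowiwev*, *lawumud*); -hu when the stem ends in a vowel (*fuda*, *soji*, *kenaznu*).
*hiriz*: final sound = /z/, a sibilant → -os → *hirizos*.
*fintibod*: final sound = /d/, a non-sibilant consonant → -oko → *fintibodoko*.
*gisdu* — final sound /u/ (a vowel) → -hu → *gisduhu*.

hirizos, fintibodoko, gisduhu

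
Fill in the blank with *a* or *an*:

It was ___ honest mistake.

an

The indefinite article is chosen by the initial *sound* of the following word, not its spelling.
*honest* begins with the sound /ɒ/ (silent h) — a vowel sound.
So the article is *an*: It was an honest mistake.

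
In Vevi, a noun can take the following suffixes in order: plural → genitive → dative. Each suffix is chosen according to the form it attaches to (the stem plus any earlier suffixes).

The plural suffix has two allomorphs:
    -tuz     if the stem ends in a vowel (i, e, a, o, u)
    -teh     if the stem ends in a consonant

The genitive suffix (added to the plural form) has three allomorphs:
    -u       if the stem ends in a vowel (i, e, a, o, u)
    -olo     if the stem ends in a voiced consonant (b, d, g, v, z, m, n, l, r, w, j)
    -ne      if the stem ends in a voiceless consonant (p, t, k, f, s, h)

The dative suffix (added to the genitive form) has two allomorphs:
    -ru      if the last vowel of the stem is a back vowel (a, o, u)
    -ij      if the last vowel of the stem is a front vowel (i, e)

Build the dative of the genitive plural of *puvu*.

Since the final sound of *puvu* is /u/ (a vowel), it takes -tuz, giving *puvutuz*.
Since the final sound of the plural form *puvutuz* is /z/ (a voiced consonant), it takes -olo, giving *puvutuzolo*.
The genitive form *puvutuzolo* — last vowel /o/ (a back vowel) → -ru → *puvutuzoloru*.

puvutuzoloru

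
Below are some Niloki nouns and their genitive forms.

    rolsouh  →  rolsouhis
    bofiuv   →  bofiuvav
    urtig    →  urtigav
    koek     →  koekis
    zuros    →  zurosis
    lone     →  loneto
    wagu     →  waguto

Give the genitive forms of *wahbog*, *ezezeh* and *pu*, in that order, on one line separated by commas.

wahbogav, ezezehis, puto

The suffix is conditioned by the final sound: -is when the stem ends in a voiceless consonant (*rolsouh*, *koek*, *zuros*); -av when the stem ends in a voiced consonant (*bofiuv*, *urtig*); -to when the stem ends in a vowel (*lone*, *wagu*).
The final sound of *wahbog* is /g/, which is a voiced consonant, so the suffix is -av, giving *wahbogav*.
*ezezeh*: final sound = /h/, a voiceless consonant → -is → *ezezehis*.
The final sound of *pu* is /u/, which is a vowel, so the suffix is -to, giving *puto*.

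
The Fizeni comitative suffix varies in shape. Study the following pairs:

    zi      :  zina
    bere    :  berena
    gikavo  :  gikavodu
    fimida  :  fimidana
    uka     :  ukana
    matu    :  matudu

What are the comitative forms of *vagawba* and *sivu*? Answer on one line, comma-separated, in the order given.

vagawbana, sivudu

The alternation tracks the last vowel of the stem — -du when the last vowel of the stem is a rounded vowel (*gikavo*, *matu*); -na when the last vowel of the stem is an unrounded vowel (*zi*, *bere*, *fimida*, *uka*).
Since the last vowel of *vagawba* is /a/ (an unrounded vowel), it takes -na, giving *vagawbana*.
Since the last vowel of *sivu* is /u/ (a rounded vowel), it takes -du, giving *sivudu*.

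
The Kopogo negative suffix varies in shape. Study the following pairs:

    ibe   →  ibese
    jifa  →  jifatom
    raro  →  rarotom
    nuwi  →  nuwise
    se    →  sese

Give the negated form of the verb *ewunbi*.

The suffix is conditioned by the last vowel: -se when the last vowel of the stem is a front vowel (*ibe*, *nuwi*, *se*); -tom when the last vowel of the stem is a back vowel (*jifa*, *raro*).
Since the last vowel of *ewunbi* is /i/ (a front vowel), it takes -se, giving *ewunbise*.

ewunbise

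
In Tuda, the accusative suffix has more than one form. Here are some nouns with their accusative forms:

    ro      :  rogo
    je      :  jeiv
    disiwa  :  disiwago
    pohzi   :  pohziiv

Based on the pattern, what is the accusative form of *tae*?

The suffix is conditioned by the last vowel: -iv when the last vowel of the stem is a front vowel (*je*, *pohzi*); -go when the last vowel of the stem is a back vowel (*ro*, *disiwa*).
Since the last vowel of *tae* is /e/ (a front vowel), it takes -iv, giving *taeiv*.

taeiv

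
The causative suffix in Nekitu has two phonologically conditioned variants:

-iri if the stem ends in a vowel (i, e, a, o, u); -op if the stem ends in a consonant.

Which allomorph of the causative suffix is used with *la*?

Since the final sound of *la* is /a/ (a vowel), it takes -iri.

-iri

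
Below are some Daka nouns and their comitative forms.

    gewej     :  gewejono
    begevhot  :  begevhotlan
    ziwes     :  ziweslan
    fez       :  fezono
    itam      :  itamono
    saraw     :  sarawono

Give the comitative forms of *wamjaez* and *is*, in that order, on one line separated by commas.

wamjaezono, islan

The pattern is voicing of the final consonant: -lan when the stem ends in a voiceless consonant (*begevhot*, *ziwes*); -ono when the stem ends in a voiced consonant (*gewej*, *fez*, *itam*, *saraw*).
The final consonant of *wamjaez* is /z/, which is voiced, so the suffix is -ono, giving *wamjaezono*.
*is* — final consonant /s/ (voiceless) → -lan → *islan*.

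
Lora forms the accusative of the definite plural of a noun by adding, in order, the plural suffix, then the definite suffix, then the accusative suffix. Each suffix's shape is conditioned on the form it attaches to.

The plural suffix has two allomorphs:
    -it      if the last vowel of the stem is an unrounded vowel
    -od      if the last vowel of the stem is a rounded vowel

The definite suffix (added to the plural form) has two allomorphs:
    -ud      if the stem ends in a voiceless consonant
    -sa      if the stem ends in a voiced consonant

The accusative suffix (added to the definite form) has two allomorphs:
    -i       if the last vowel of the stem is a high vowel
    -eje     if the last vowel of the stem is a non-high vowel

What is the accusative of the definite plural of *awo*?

Since the last vowel of *awo* is /o/ (a rounded vowel), it takes -od, giving *awood*.
Since the final consonant of the plural form *awood* is /d/ (voiced), it takes -sa, giving *awoodsa*.
The last vowel of the definite form *awoodsa* is /a/, which is a non-high vowel, so the accusative suffix is -eje, giving *awoodsaeje*.

awoodsaeje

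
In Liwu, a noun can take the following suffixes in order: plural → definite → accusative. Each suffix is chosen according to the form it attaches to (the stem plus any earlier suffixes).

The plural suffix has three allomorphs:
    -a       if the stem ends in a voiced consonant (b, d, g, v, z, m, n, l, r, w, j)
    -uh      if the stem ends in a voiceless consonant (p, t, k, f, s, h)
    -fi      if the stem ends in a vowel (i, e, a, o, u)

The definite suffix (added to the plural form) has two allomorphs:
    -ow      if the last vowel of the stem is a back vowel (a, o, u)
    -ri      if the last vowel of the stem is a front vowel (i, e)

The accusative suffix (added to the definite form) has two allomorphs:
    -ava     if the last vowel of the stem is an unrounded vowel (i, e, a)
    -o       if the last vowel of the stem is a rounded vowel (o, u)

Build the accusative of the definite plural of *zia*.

ziafiriava

*zia*: final sound = /a/, a vowel → -fi → *ziafi*.
The plural form *ziafi*: last vowel = /i/, a front vowel → -ri → *ziafiri*.
The last vowel of the definite form *ziafiri* is /i/, which is an unrounded vowel, so the accusative suffix is -ava, giving *ziafiriava*.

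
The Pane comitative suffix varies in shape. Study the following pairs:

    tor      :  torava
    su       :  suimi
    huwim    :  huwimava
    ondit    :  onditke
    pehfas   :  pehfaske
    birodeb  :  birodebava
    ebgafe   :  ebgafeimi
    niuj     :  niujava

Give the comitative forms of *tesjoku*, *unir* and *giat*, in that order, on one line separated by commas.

The suffix is conditioned by the final sound: -ke when the stem ends in a voiceless consonant (*ondit*, *pehfas*); -ava when the stem ends in a voiced consonant (*tor*, *huwim*, *birodeb*, *niuj*); -imi when the stem ends in a vowel (*su*, *ebgafe*).
*tesjoku* — final sound /u/ (a vowel) → -imi → *tesjokuimi*.
*unir*: final sound = /r/, a voiced consonant → -ava → *unirava*.
*giat* — final sound /t/ (a voiceless consonant) → -ke → *giatke*.

tesjokuimi, unirava, giatke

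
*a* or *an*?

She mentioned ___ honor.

The indefinite article is chosen by the initial *sound* of the following word, not its spelling.
*honor* begins with the sound /ɒ/ (silent h) — a vowel sound.
So the article is *an*: She mentioned an honor.

an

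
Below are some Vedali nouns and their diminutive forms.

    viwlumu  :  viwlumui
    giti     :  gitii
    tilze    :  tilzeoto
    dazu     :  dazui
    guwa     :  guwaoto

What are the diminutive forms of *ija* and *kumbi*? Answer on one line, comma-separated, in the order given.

The alternation tracks the last vowel of the stem — -i when the last vowel of the stem is a high vowel (*viwlumu*, *giti*, *dazu*); -oto when the last vowel of the stem is a non-high vowel (*tilze*, *guwa*).
Since the last vowel of *ija* is /a/ (a non-high vowel), it takes -oto, giving *ijaoto*.
*kumbi*: last vowel = /i/, a high vowel → -i → *kumbii*.

ijaoto, kumbii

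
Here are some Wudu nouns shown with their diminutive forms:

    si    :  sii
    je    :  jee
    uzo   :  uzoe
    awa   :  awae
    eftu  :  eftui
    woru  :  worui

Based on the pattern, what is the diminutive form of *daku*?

The alternation tracks the last vowel of the stem — -i when the last vowel of the stem is a high vowel (*si*, *eftu*, *woru*); -e when the last vowel of the stem is a non-high vowel (*je*, *uzo*, *awa*).
*daku*: last vowel = /u/, a high vowel → -i → *dakui*.

dakui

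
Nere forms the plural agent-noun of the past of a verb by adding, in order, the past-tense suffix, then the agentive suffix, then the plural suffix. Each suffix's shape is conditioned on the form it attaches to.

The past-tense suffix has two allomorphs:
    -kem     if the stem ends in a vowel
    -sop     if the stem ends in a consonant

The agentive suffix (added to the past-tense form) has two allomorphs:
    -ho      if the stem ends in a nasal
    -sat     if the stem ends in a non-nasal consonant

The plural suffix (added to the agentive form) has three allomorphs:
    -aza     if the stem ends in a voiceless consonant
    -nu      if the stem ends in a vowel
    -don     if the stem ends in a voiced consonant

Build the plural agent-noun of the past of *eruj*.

*eruj* — final sound /j/ (a consonant) → -sop → *erujsop*.
The final consonant of the past-tense form *erujsop* is /p/, which is non-nasal, so the agentive suffix is -sat, giving *erujsopsat*.
Since the final sound of the agentive form *erujsopsat* is /t/ (a voiceless consonant), it takes -aza, giving *erujsopsataza*.

erujsopsataza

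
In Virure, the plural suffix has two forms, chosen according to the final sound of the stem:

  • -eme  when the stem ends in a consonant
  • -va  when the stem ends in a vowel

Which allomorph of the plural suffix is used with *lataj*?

The final sound of *lataj* is /j/, which is a consonant, so the suffix is -eme.

-eme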